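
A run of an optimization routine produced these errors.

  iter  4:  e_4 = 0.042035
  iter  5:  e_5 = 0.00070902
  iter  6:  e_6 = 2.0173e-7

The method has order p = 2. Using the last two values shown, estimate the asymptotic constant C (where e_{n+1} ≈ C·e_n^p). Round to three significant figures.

0.401

C ≈ e_6 / e_5^2
  = 2.0173e-7 / (0.00070902)^2
  = 2.0173e-7 / 5.02709e-07 ≈ 0.40129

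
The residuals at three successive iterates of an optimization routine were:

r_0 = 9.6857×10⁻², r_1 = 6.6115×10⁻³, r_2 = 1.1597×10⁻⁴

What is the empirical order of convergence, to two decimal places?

p ≈ ln(r_2/r_1) / ln(r_1/r_0)
  = ln(1.1597×10⁻⁴/6.6115×10⁻³) / ln(6.6115×10⁻³/9.6857×10⁻²)
  = ln(0.0175406) / ln(0.0682604)
  = -4.04324 / -2.68443 ≈ 1.50618

1.51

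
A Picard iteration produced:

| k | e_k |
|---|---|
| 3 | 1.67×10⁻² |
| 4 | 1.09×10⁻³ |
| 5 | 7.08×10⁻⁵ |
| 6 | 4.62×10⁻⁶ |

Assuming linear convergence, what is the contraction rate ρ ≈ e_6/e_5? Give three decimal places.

0.065

ρ ≈ e_6/e_5 = 4.62×10⁻⁶/7.08×10⁻⁵ = 0.06525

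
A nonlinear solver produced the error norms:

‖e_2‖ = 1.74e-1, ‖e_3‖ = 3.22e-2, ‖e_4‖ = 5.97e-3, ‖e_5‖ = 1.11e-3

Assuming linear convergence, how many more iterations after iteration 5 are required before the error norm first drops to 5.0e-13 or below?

Rate ρ ≈ ‖e_5‖/‖e_4‖ = 1.11e-3/5.97e-3 = 0.1859.
After j more steps, ‖e_{5+j}‖ ≈ 1.11e-3·ρ^j; need ρ^j ≤ 5.0e-13/1.11e-3 = 4.5045e-10.
j ≥ ln(4.5045e-10)/ln(0.1859) = -21.5208/-1.68255 = 12.791.
So 13 more iterations are needed.

13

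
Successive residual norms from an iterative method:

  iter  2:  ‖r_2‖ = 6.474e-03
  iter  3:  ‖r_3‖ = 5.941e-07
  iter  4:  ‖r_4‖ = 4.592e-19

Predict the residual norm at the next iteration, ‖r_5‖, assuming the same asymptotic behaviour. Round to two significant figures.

First estimate the order: p ≈ ln(‖r_4‖/‖r_3‖) / ln(‖r_3‖/‖r_2‖) = ln(4.592e-19/5.941e-07)/ln(5.941e-07/6.474e-03) = ln(7.72934e-13)/ln(9.17671e-05) ≈ 3.0000.
Then ‖r_5‖ ≈ ‖r_4‖·(‖r_4‖/‖r_3‖)^p = 4.592e-19·(7.72934e-13)^3.0000 = 4.592e-19·4.61772e-37 ≈ 2.12e-55.

2.1e-55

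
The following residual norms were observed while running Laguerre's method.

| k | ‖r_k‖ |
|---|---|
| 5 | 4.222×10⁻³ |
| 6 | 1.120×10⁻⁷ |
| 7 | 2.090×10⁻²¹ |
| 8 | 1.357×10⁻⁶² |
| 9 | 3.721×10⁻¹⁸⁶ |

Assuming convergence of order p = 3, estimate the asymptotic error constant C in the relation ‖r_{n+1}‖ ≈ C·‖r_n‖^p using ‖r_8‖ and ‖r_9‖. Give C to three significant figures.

1.49

C ≈ ‖r_9‖ / ‖r_8‖^3
  = 3.721×10⁻¹⁸⁶ / (1.357×10⁻⁶²)^3
  = 3.721×10⁻¹⁸⁶ / 2.49885e-186 ≈ 1.4891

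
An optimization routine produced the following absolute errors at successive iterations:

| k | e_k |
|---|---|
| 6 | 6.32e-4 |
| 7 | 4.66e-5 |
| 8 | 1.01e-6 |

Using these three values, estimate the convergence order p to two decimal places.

1.47

p ≈ ln(e_8/e_7) / ln(e_7/e_6)
  = ln(1.01e-6/4.66e-5) / ln(4.66e-5/6.32e-4)
  = ln(0.0216738) / ln(0.0737342)
  = -3.83165 / -2.60729 ≈ 1.46959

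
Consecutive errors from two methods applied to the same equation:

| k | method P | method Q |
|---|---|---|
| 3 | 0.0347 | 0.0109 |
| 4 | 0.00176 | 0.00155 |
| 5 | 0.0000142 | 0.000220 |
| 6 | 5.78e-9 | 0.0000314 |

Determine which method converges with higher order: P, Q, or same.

Method P: p ≈ ln(5.78e-9/0.0000142)/ln(0.0000142/0.00176) ≈ 1.62.
Method Q: p ≈ ln(0.0000314/0.000220)/ln(0.000220/0.00155) ≈ 1.00.
Method P has the higher order (≈1.6 vs ≈1.0).

P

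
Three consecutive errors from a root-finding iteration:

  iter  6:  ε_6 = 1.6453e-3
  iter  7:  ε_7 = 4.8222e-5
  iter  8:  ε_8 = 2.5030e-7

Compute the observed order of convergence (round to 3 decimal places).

1.490

p ≈ ln(ε_8/ε_7) / ln(ε_7/ε_6)
  = ln(2.5030e-7/4.8222e-5) / ln(4.8222e-5/1.6453e-3)
  = ln(0.00519058) / ln(0.0293089)
  = -5.260910 / -3.529864 ≈ 1.490400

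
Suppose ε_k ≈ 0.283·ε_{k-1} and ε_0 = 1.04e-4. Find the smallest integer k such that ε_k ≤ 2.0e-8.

After k steps, ε_k ≈ 1.04e-4·0.283^k.
Need 0.283^k ≤ 2.0e-8/1.04e-4 = 0.000192308.
k ≥ ln(0.000192308)/ln(0.283) = -8.5564/-1.26231 = 6.778.
Smallest integer k = 7.

7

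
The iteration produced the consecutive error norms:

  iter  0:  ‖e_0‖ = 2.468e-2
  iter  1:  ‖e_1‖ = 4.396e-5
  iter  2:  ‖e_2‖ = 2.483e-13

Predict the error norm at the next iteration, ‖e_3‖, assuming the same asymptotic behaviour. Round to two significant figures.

First estimate the order: p ≈ ln(‖e_2‖/‖e_1‖) / ln(‖e_1‖/‖e_0‖) = ln(2.483e-13/4.396e-5)/ln(4.396e-5/2.468e-2) = ln(5.64832e-09)/ln(0.0017812) ≈ 3.0001.
Then ‖e_3‖ ≈ ‖e_2‖·(‖e_2‖/‖e_1‖)^p = 2.483e-13·(5.64832e-09)^3.0001 = 2.483e-13·1.79859e-25 ≈ 4.466e-38.

4.5e-38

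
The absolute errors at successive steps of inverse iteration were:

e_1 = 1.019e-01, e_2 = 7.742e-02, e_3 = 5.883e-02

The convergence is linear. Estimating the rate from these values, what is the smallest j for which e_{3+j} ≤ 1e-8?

Rate ρ ≈ e_3/e_2 = 5.883e-02/7.742e-02 = 0.7599.
After j more steps, e_{3+j} ≈ 5.883e-02·ρ^j; need ρ^j ≤ 1e-8/5.883e-02 = 1.69981e-07.
j ≥ ln(1.69981e-07)/ln(0.7599) = -15.5876/-0.27457 = 56.771.
So 57 more iterations are needed.

57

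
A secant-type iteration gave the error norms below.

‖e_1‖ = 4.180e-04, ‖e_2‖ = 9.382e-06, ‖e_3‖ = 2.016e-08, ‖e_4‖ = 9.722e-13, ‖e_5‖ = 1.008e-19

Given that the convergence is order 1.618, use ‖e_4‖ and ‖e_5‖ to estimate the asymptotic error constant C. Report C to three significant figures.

2.75

C ≈ ‖e_5‖ / ‖e_4‖^1.618
  = 1.008e-19 / (9.722e-13)^1.618
  = 1.008e-19 / 3.66597e-20 ≈ 2.7496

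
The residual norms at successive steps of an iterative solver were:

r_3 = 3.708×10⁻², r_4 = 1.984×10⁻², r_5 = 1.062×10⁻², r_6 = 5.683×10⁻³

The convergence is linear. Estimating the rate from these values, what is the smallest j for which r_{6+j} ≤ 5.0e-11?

30

Rate ρ ≈ r_6/r_5 = 5.683×10⁻³/1.062×10⁻² = 0.5351.
After j more steps, r_{6+j} ≈ 5.683×10⁻³·ρ^j; need ρ^j ≤ 5.0e-11/5.683×10⁻³ = 8.79817e-09.
j ≥ ln(8.79817e-09)/ln(0.5351) = -18.5487/-0.62530 = 29.664.
So 30 more iterations are needed.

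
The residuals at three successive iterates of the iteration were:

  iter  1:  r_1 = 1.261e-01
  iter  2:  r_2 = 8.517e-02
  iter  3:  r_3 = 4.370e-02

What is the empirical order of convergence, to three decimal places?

1.700

p ≈ ln(r_3/r_2) / ln(r_2/r_1)
  = ln(4.370e-02/8.517e-02) / ln(8.517e-02/1.261e-01)
  = ln(0.513091) / ln(0.675416)
  = -0.667302 / -0.392426 ≈ 1.700453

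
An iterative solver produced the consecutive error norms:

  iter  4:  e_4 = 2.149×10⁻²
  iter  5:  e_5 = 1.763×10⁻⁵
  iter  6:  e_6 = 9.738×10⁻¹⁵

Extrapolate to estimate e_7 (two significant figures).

First estimate the order: p ≈ ln(e_6/e_5) / ln(e_5/e_4) = ln(9.738×10⁻¹⁵/1.763×10⁻⁵)/ln(1.763×10⁻⁵/2.149×10⁻²) = ln(5.52354e-10)/ln(0.000820382) ≈ 2.9999.
Then e_7 ≈ e_6·(e_6/e_5)^p = 9.738×10⁻¹⁵·(5.52354e-10)^2.9999 = 9.738×10⁻¹⁵·1.6888e-28 ≈ 1.645e-42.

1.6e-42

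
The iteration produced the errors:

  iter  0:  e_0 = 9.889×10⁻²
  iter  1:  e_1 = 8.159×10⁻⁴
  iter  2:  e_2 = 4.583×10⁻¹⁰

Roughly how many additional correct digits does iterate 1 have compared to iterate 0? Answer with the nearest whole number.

2

Digits gained ≈ log₁₀(e_0/e_1) = log₁₀(9.889×10⁻²/8.159×10⁻⁴) = log₁₀(121.204) ≈ 2.084.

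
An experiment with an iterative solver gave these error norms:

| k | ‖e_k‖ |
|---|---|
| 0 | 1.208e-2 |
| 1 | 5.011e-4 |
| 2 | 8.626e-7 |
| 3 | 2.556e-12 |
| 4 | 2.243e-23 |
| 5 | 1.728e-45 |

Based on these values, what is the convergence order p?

2

Consecutive ratios: ‖e_5‖/‖e_4‖ = 1.728e-45/2.243e-23 = 7.70397e-23, ‖e_4‖/‖e_3‖ = 2.243e-23/2.556e-12 = 8.77543e-12.
p ≈ ln(7.70397e-23)/ln(8.77543e-12) = -50.9177/-25.4591 ≈ 2.00.
So the convergence is quadratic (order 2).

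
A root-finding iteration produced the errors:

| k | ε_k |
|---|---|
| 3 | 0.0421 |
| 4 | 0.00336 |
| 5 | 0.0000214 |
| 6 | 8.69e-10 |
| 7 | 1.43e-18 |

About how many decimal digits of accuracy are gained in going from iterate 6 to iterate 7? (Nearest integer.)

9

Digits gained ≈ log₁₀(ε_6/ε_7) = log₁₀(8.69e-10/1.43e-18) = log₁₀(6.07692e+08) ≈ 8.784.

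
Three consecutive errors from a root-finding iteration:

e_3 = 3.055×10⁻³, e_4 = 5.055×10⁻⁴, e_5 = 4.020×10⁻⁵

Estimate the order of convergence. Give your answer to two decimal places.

1.41

p ≈ ln(e_5/e_4) / ln(e_4/e_3)
  = ln(4.020×10⁻⁵/5.055×10⁻⁴) / ln(5.055×10⁻⁴/3.055×10⁻³)
  = ln(0.0795252) / ln(0.165466)
  = -2.53168 / -1.79899 ≈ 1.40728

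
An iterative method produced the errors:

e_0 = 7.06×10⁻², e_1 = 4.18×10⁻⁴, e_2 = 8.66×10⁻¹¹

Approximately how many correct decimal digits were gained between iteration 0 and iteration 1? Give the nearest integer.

2

Digits gained ≈ log₁₀(e_0/e_1) = log₁₀(7.06×10⁻²/4.18×10⁻⁴) = log₁₀(168.9) ≈ 2.228.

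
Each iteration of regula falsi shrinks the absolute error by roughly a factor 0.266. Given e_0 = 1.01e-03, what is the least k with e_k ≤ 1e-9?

After k steps, e_k ≈ 1.01e-03·0.266^k.
Need 0.266^k ≤ 1e-9/1.01e-03 = 9.90099e-07.
k ≥ ln(9.90099e-07)/ln(0.266) = -13.8255/-1.32426 = 10.440.
Smallest integer k = 11.

11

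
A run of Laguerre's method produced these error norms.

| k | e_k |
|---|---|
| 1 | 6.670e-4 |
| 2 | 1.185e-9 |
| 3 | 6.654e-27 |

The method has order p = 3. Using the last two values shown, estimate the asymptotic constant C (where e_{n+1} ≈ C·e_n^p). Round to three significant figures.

4.00

C ≈ e_3 / e_2^3
  = 6.654e-27 / (1.185e-9)^3
  = 6.654e-27 / 1.66401e-27 ≈ 3.9988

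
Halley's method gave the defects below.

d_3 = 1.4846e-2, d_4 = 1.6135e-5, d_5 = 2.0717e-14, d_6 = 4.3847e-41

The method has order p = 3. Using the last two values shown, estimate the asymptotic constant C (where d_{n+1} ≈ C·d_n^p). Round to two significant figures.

C ≈ d_6 / d_5^3
  = 4.3847e-41 / (2.0717e-14)^3
  = 4.3847e-41 / 8.89161e-42 ≈ 4.9313

4.9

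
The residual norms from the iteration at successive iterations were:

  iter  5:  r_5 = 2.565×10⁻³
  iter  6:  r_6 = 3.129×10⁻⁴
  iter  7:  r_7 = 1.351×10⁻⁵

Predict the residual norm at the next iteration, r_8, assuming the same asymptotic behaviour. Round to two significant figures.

1.2e-7

First estimate the order: p ≈ ln(r_7/r_6) / ln(r_6/r_5) = ln(1.351×10⁻⁵/3.129×10⁻⁴)/ln(3.129×10⁻⁴/2.565×10⁻³) = ln(0.0431767)/ln(0.121988) ≈ 1.4937.
Then r_8 ≈ r_7·(r_7/r_6)^p = 1.351×10⁻⁵·(0.0431767)^1.4937 = 1.351×10⁻⁵·0.00915107 ≈ 1.236e-07.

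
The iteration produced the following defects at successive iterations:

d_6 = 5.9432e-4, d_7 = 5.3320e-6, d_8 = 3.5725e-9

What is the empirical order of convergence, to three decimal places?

p ≈ ln(d_8/d_7) / ln(d_7/d_6)
  = ln(3.5725e-9/5.3320e-6) / ln(5.3320e-6/5.9432e-4)
  = ln(0.000670011) / ln(0.0089716)
  = -7.308216 / -4.713691 ≈ 1.550423

1.550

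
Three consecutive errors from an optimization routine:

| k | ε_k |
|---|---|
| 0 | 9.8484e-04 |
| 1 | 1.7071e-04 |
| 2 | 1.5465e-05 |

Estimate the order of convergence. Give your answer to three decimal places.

p ≈ ln(ε_2/ε_1) / ln(ε_1/ε_0)
  = ln(1.5465e-05/1.7071e-04) / ln(1.7071e-04/9.8484e-04)
  = ln(0.0905922) / ln(0.173338)
  = -2.401387 / -1.752512 ≈ 1.370254

1.370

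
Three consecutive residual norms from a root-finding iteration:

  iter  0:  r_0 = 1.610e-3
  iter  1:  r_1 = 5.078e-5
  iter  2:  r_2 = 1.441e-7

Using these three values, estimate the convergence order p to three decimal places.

1.697

p ≈ ln(r_2/r_1) / ln(r_1/r_0)
  = ln(1.441e-7/5.078e-5) / ln(5.078e-5/1.610e-3)
  = ln(0.00283773) / ln(0.0315404)
  = -5.864751 / -3.456486 ≈ 1.696738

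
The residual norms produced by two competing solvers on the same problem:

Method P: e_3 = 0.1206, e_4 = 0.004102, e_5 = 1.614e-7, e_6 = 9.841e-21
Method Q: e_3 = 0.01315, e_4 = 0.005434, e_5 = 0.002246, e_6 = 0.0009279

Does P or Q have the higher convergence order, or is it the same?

Method P: p ≈ ln(9.841e-21/1.614e-7)/ln(1.614e-7/0.004102) ≈ 3.00.
Method Q: p ≈ ln(0.0009279/0.002246)/ln(0.002246/0.005434) ≈ 1.00.
Method P has the higher order (≈3.0 vs ≈1.0).

P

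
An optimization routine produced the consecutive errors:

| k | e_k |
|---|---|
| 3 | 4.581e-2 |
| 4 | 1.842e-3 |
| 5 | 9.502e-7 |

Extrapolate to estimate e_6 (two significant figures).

1.7e-14

First estimate the order: p ≈ ln(e_5/e_4) / ln(e_4/e_3) = ln(9.502e-7/1.842e-3)/ln(1.842e-3/4.581e-2) = ln(0.000515852)/ln(0.0402096) ≈ 2.3555.
Then e_6 ≈ e_5·(e_5/e_4)^p = 9.502e-7·(0.000515852)^2.3555 = 9.502e-7·1.80448e-08 ≈ 1.715e-14.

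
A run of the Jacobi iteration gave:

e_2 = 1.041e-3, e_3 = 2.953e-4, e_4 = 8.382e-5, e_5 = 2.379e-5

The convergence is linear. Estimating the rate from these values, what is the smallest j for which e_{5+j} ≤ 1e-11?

Rate ρ ≈ e_5/e_4 = 2.379e-5/8.382e-5 = 0.2838.
After j more steps, e_{5+j} ≈ 2.379e-5·ρ^j; need ρ^j ≤ 1e-11/2.379e-5 = 4.20345e-07.
j ≥ ln(4.20345e-07)/ln(0.2838) = -14.6822/-1.25949 = 11.657.
So 12 more iterations are needed.

12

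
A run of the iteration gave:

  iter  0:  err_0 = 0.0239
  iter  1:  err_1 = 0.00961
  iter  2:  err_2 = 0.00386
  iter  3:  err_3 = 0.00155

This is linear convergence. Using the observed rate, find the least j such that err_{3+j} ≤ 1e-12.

24

Rate ρ ≈ err_3/err_2 = 0.00155/0.00386 = 0.4016.
After j more steps, err_{3+j} ≈ 0.00155·ρ^j; need ρ^j ≤ 1e-12/0.00155 = 6.45161e-10.
j ≥ ln(6.45161e-10)/ln(0.4016) = -21.1615/-0.91230 = 23.196.
So 24 more iterations are needed.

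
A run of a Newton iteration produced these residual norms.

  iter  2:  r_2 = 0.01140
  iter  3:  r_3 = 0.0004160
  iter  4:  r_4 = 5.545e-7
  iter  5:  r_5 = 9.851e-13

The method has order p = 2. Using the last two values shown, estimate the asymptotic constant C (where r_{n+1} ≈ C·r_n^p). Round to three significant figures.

C ≈ r_5 / r_4^2
  = 9.851e-13 / (5.545e-7)^2
  = 9.851e-13 / 3.0747e-13 ≈ 3.2039

3.20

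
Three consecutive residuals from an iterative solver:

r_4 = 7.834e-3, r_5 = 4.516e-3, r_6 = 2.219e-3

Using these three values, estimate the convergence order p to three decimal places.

1.290

p ≈ ln(r_6/r_5) / ln(r_5/r_4)
  = ln(2.219e-3/4.516e-3) / ln(4.516e-3/7.834e-3)
  = ln(0.491364) / ln(0.576462)
  = -0.710570 / -0.550846 ≈ 1.289961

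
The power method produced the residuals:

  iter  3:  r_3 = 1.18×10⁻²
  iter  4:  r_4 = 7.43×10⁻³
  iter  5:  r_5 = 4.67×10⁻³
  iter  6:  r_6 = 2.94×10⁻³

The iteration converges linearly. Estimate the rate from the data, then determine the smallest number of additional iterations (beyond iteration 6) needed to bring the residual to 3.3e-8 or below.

Rate ρ ≈ r_6/r_5 = 2.94×10⁻³/4.67×10⁻³ = 0.6296.
After j more steps, r_{6+j} ≈ 2.94×10⁻³·ρ^j; need ρ^j ≤ 3.3e-8/2.94×10⁻³ = 1.12245e-05.
j ≥ ln(1.12245e-05)/ln(0.6296) = -11.3974/-0.46267 = 24.634.
So 25 more iterations are needed.

25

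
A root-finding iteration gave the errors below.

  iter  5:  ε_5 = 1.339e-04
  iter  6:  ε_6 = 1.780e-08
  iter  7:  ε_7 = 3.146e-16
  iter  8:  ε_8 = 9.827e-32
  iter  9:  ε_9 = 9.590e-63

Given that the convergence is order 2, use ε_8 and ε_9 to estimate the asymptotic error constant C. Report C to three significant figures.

C ≈ ε_9 / ε_8^2
  = 9.590e-63 / (9.827e-32)^2
  = 9.590e-63 / 9.65699e-63 ≈ 0.99306

0.993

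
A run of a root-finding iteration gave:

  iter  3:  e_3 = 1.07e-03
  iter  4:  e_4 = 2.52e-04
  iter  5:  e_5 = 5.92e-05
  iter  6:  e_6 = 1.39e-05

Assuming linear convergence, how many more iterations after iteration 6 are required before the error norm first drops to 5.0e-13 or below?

Rate ρ ≈ e_6/e_5 = 1.39e-05/5.92e-05 = 0.2348.
After j more steps, e_{6+j} ≈ 1.39e-05·ρ^j; need ρ^j ≤ 5.0e-13/1.39e-05 = 3.59712e-08.
j ≥ ln(3.59712e-08)/ln(0.2348) = -17.1405/-1.44902 = 11.829.
So 12 more iterations are needed.

12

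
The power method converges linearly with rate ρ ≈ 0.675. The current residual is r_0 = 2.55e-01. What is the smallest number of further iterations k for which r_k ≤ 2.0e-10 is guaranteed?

54

After k steps, r_k ≈ 2.55e-01·0.675^k.
Need 0.675^k ≤ 2.0e-10/2.55e-01 = 7.84314e-10.
k ≥ ln(7.84314e-10)/ln(0.675) = -20.9662/-0.39304 = 53.344.
Smallest integer k = 54.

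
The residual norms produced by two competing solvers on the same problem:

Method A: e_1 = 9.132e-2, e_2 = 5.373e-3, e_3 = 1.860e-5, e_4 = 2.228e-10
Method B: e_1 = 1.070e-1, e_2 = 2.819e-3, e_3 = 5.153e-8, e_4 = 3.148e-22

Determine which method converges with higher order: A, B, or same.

Method A: p ≈ ln(2.228e-10/1.860e-5)/ln(1.860e-5/5.373e-3) ≈ 2.00.
Method B: p ≈ ln(3.148e-22/5.153e-8)/ln(5.153e-8/2.819e-3) ≈ 3.00.
Method B has the higher order (≈3.0 vs ≈2.0).

B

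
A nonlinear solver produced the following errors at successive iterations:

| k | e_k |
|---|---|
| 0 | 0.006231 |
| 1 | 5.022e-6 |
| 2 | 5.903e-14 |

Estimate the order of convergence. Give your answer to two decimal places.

p ≈ ln(e_2/e_1) / ln(e_1/e_0)
  = ln(5.903e-14/5.022e-6) / ln(5.022e-6/0.006231)
  = ln(1.17543e-08) / ln(0.00080597)
  = -18.25905 / -7.12346 ≈ 2.56323

2.56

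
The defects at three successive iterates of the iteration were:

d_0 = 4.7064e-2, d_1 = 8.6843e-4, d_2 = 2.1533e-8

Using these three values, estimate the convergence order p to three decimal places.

2.656

p ≈ ln(d_2/d_1) / ln(d_1/d_0)
  = ln(2.1533e-8/8.6843e-4) / ln(8.6843e-4/4.7064e-2)
  = ln(2.47953e-05) / ln(0.0184521)
  = -10.604856 / -3.992577 ≈ 2.656143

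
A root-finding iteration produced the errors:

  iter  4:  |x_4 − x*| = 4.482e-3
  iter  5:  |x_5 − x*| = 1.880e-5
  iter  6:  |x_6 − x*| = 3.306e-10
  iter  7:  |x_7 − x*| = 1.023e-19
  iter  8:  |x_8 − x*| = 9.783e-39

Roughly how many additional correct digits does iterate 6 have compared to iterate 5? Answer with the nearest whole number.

5

Digits gained ≈ log₁₀(|x_5 − x*|/|x_6 − x*|) = log₁₀(1.880e-5/3.306e-10) = log₁₀(56866.3) ≈ 4.755.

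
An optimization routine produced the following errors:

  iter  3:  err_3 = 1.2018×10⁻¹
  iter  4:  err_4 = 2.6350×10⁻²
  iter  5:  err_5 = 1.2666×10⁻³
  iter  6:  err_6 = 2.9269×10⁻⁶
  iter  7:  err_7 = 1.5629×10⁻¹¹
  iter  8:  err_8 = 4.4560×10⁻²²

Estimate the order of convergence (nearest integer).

Consecutive ratios: err_8/err_7 = 4.4560×10⁻²²/1.5629×10⁻¹¹ = 2.85111e-11, err_7/err_6 = 1.5629×10⁻¹¹/2.9269×10⁻⁶ = 5.33978e-06.
p ≈ ln(2.85111e-11)/ln(5.33978e-06) = -24.2807/-12.1403 ≈ 2.00.
So the convergence is quadratic (order 2).

2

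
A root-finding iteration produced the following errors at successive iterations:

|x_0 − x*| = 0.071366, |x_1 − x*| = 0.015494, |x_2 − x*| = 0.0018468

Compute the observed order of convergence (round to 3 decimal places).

1.393

p ≈ ln(|x_2 − x*|/|x_1 − x*|) / ln(|x_1 − x*|/|x_0 − x*|)
  = ln(0.0018468/0.015494) / ln(0.015494/0.071366)
  = ln(0.119195) / ln(0.217106)
  = -2.126994 / -1.527370 ≈ 1.392586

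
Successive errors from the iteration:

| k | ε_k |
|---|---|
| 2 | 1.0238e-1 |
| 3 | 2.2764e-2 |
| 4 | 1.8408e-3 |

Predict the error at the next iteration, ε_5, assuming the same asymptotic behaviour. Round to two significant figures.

First estimate the order: p ≈ ln(ε_4/ε_3) / ln(ε_3/ε_2) = ln(1.8408e-3/2.2764e-2)/ln(2.2764e-2/1.0238e-1) = ln(0.0808645)/ln(0.222348) ≈ 1.6727.
Then ε_5 ≈ ε_4·(ε_4/ε_3)^p = 1.8408e-3·(0.0808645)^1.6727 = 1.8408e-3·0.0148938 ≈ 2.742e-05.

2.7e-5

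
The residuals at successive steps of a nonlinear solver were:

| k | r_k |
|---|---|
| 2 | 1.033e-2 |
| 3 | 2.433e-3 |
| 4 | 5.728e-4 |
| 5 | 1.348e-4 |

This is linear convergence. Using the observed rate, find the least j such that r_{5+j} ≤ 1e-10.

Rate ρ ≈ r_5/r_4 = 1.348e-4/5.728e-4 = 0.2353.
After j more steps, r_{5+j} ≈ 1.348e-4·ρ^j; need ρ^j ≤ 1e-10/1.348e-4 = 7.4184e-07.
j ≥ ln(7.4184e-07)/ln(0.2353) = -14.1141/-1.44689 = 9.755.
So 10 more iterations are needed.

10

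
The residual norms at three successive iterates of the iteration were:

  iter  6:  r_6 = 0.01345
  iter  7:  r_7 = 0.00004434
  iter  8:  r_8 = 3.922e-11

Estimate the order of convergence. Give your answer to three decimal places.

p ≈ ln(r_8/r_7) / ln(r_7/r_6)
  = ln(3.922e-11/0.00004434) / ln(0.00004434/0.01345)
  = ln(8.84529e-07) / ln(0.00329665)
  = -13.938211 / -5.714848 ≈ 2.438947

2.439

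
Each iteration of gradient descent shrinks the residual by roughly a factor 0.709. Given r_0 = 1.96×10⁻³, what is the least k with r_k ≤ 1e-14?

After k steps, r_k ≈ 1.96×10⁻³·0.709^k.
Need 0.709^k ≤ 1e-14/1.96×10⁻³ = 5.10204e-12.
k ≥ ln(5.10204e-12)/ln(0.709) = -26.0014/-0.34390 = 75.607.
Smallest integer k = 76.

76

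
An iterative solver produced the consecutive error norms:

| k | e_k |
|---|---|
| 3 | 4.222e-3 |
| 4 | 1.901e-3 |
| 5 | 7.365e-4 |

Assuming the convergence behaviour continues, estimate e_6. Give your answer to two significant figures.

First estimate the order: p ≈ ln(e_5/e_4) / ln(e_4/e_3) = ln(7.365e-4/1.901e-3)/ln(1.901e-3/4.222e-3) = ln(0.387428)/ln(0.450261) ≈ 1.1884.
Then e_6 ≈ e_5·(e_5/e_4)^p = 7.365e-4·(0.387428)^1.1884 = 7.365e-4·0.324046 ≈ 0.0002387.

2.4e-4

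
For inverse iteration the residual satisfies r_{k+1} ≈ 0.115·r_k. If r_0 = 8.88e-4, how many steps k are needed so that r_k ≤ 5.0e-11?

8

After k steps, r_k ≈ 8.88e-4·0.115^k.
Need 0.115^k ≤ 5.0e-11/8.88e-4 = 5.63063e-08.
k ≥ ln(5.63063e-08)/ln(0.115) = -16.6925/-2.16282 = 7.718.
Smallest integer k = 8.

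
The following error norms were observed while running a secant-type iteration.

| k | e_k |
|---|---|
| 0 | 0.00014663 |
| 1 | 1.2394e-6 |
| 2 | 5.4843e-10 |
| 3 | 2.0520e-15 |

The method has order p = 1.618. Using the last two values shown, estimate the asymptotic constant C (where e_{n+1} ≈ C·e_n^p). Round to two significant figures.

C ≈ e_3 / e_2^1.618
  = 2.0520e-15 / (5.4843e-10)^1.618
  = 2.0520e-15 / 1.03729e-15 ≈ 1.9782

2.0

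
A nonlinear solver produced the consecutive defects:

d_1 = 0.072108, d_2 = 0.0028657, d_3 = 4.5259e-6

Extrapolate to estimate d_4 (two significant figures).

1.1e-11

First estimate the order: p ≈ ln(d_3/d_2) / ln(d_2/d_1) = ln(4.5259e-6/0.0028657)/ln(0.0028657/0.072108) = ln(0.00157933)/ln(0.0397418) ≈ 2.0000.
Then d_4 ≈ d_3·(d_3/d_2)^p = 4.5259e-6·(0.00157933)^2.0000 = 4.5259e-6·2.49428e-06 ≈ 1.129e-11.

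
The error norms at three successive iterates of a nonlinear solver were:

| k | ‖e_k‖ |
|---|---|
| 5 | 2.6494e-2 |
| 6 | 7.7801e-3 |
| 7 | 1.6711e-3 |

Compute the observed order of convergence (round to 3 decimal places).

1.255

p ≈ ln(‖e_7‖/‖e_6‖) / ln(‖e_6‖/‖e_5‖)
  = ln(1.6711e-3/7.7801e-3) / ln(7.7801e-3/2.6494e-2)
  = ln(0.214792) / ln(0.293655)
  = -1.538085 / -1.225350 ≈ 1.255221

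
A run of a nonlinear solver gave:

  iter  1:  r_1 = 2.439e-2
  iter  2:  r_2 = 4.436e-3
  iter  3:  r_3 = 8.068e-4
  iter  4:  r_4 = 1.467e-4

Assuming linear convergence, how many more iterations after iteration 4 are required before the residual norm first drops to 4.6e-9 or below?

7

Rate ρ ≈ r_4/r_3 = 1.467e-4/8.068e-4 = 0.1818.
After j more steps, r_{4+j} ≈ 1.467e-4·ρ^j; need ρ^j ≤ 4.6e-9/1.467e-4 = 3.13565e-05.
j ≥ ln(3.13565e-05)/ln(0.1818) = -10.3701/-1.70485 = 6.083.
So 7 more iterations are needed.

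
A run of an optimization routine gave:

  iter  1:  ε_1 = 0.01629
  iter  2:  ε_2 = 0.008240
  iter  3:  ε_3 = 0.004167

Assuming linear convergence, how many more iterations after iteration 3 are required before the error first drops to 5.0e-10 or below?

24

Rate ρ ≈ ε_3/ε_2 = 0.004167/0.008240 = 0.5057.
After j more steps, ε_{3+j} ≈ 0.004167·ρ^j; need ρ^j ≤ 5.0e-10/0.004167 = 1.1999e-07.
j ≥ ln(1.1999e-07)/ln(0.5057) = -15.9359/-0.68181 = 23.373.
So 24 more iterations are needed.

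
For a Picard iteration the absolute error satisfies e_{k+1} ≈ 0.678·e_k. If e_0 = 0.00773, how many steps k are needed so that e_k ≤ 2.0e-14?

69

After k steps, e_k ≈ 0.00773·0.678^k.
Need 0.678^k ≤ 2.0e-14/0.00773 = 2.58732e-12.
k ≥ ln(2.58732e-12)/ln(0.678) = -26.6804/-0.38861 = 68.656.
Smallest integer k = 69.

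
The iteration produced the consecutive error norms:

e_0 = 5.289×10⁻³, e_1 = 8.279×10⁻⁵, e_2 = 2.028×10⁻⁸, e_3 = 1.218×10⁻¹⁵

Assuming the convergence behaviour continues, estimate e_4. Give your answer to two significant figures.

4.4e-30

First estimate the order: p ≈ ln(e_3/e_2) / ln(e_2/e_1) = ln(1.218×10⁻¹⁵/2.028×10⁻⁸)/ln(2.028×10⁻⁸/8.279×10⁻⁵) = ln(6.00592e-08)/ln(0.000244957) ≈ 1.9999.
Then e_4 ≈ e_3·(e_3/e_2)^p = 1.218×10⁻¹⁵·(6.00592e-08)^1.9999 = 1.218×10⁻¹⁵·3.61311e-15 ≈ 4.401e-30.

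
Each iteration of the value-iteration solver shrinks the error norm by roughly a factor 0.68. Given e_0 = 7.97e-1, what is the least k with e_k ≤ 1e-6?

36

After k steps, e_k ≈ 7.97e-1·0.68^k.
Need 0.68^k ≤ 1e-6/7.97e-1 = 1.25471e-06.
k ≥ ln(1.25471e-06)/ln(0.68) = -13.5886/-0.38566 = 35.235.
Smallest integer k = 36.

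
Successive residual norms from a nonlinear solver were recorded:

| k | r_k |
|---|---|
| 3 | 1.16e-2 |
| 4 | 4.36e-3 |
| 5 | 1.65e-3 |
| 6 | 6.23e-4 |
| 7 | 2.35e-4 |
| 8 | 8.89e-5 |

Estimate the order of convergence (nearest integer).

Consecutive ratios: r_8/r_7 = 8.89e-5/2.35e-4 = 0.378298, r_7/r_6 = 2.35e-4/6.23e-4 = 0.377207.
p ≈ ln(0.378298)/ln(0.377207) = -0.9721/-0.9750 ≈ 1.00.
So the convergence is linear (order 1).

1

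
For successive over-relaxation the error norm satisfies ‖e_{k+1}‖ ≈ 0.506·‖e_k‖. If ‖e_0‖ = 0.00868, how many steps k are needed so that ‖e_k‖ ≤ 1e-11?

31

After k steps, ‖e_k‖ ≈ 0.00868·0.506^k.
Need 0.506^k ≤ 1e-11/0.00868 = 1.15207e-09.
k ≥ ln(1.15207e-09)/ln(0.506) = -20.5817/-0.68122 = 30.213.
Smallest integer k = 31.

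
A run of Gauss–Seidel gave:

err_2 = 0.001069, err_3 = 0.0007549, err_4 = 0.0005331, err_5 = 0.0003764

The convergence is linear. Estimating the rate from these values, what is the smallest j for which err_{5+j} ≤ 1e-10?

44

Rate ρ ≈ err_5/err_4 = 0.0003764/0.0005331 = 0.7061.
After j more steps, err_{5+j} ≈ 0.0003764·ρ^j; need ρ^j ≤ 1e-10/0.0003764 = 2.65675e-07.
j ≥ ln(2.65675e-07)/ln(0.7061) = -15.1410/-0.34800 = 43.509.
So 44 more iterations are needed.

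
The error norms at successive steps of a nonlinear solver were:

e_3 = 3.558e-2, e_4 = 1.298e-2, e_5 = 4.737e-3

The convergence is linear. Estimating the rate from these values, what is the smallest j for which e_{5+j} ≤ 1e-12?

23

Rate ρ ≈ e_5/e_4 = 4.737e-3/1.298e-2 = 0.3649.
After j more steps, e_{5+j} ≈ 4.737e-3·ρ^j; need ρ^j ≤ 1e-12/4.737e-3 = 2.11104e-10.
j ≥ ln(2.11104e-10)/ln(0.3649) = -22.2787/-1.00813 = 22.099.
So 23 more iterations are needed.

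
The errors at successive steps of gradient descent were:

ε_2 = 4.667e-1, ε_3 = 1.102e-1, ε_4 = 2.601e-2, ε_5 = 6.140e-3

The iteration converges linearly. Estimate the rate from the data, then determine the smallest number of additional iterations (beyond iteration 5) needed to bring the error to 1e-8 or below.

Rate ρ ≈ ε_5/ε_4 = 6.140e-3/2.601e-2 = 0.2361.
After j more steps, ε_{5+j} ≈ 6.140e-3·ρ^j; need ρ^j ≤ 1e-8/6.140e-3 = 1.62866e-06.
j ≥ ln(1.62866e-06)/ln(0.2361) = -13.3278/-1.44350 = 9.233.
So 10 more iterations are needed.

10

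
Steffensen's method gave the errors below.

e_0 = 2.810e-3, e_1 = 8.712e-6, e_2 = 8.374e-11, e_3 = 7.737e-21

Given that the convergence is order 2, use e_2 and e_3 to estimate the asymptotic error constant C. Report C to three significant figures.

1.10

C ≈ e_3 / e_2^2
  = 7.737e-21 / (8.374e-11)^2
  = 7.737e-21 / 7.01239e-21 ≈ 1.1033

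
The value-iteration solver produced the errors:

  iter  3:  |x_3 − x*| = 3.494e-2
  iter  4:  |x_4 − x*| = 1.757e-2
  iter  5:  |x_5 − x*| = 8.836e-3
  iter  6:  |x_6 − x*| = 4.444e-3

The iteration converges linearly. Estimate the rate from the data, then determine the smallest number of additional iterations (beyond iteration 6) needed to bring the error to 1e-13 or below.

36

Rate ρ ≈ |x_6 − x*|/|x_5 − x*| = 4.444e-3/8.836e-3 = 0.5029.
After j more steps, |x_{6+j} − x*| ≈ 4.444e-3·ρ^j; need ρ^j ≤ 1e-13/4.444e-3 = 2.25023e-11.
j ≥ ln(2.25023e-11)/ln(0.5029) = -24.5174/-0.68736 = 35.669.
So 36 more iterations are needed.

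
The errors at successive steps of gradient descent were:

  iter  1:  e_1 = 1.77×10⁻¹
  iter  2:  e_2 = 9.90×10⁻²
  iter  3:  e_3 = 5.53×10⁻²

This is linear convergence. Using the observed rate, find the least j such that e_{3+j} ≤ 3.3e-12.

Rate ρ ≈ e_3/e_2 = 5.53×10⁻²/9.90×10⁻² = 0.5586.
After j more steps, e_{3+j} ≈ 5.53×10⁻²·ρ^j; need ρ^j ≤ 3.3e-12/5.53×10⁻² = 5.96745e-11.
j ≥ ln(5.96745e-11)/ln(0.5586) = -23.5421/-0.58232 = 40.428.
So 41 more iterations are needed.

41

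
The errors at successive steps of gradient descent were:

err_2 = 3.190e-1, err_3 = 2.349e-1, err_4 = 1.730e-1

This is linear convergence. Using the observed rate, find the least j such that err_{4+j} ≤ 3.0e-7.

Rate ρ ≈ err_4/err_3 = 1.730e-1/2.349e-1 = 0.7365.
After j more steps, err_{4+j} ≈ 1.730e-1·ρ^j; need ρ^j ≤ 3.0e-7/1.730e-1 = 1.7341e-06.
j ≥ ln(1.7341e-06)/ln(0.7365) = -13.2650/-0.30585 = 43.371.
So 44 more iterations are needed.

44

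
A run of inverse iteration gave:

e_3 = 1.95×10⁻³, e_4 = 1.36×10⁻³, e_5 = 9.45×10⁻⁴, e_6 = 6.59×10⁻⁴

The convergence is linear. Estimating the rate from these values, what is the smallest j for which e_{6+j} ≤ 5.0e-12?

Rate ρ ≈ e_6/e_5 = 6.59×10⁻⁴/9.45×10⁻⁴ = 0.6974.
After j more steps, e_{6+j} ≈ 6.59×10⁻⁴·ρ^j; need ρ^j ≤ 5.0e-12/6.59×10⁻⁴ = 7.58725e-09.
j ≥ ln(7.58725e-09)/ln(0.6974) = -18.6968/-0.36040 = 51.878.
So 52 more iterations are needed.

52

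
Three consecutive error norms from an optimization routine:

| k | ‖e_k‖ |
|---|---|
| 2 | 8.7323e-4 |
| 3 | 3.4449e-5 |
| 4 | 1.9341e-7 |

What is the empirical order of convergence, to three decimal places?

p ≈ ln(‖e_4‖/‖e_3‖) / ln(‖e_3‖/‖e_2‖)
  = ln(1.9341e-7/3.4449e-5) / ln(3.4449e-5/8.7323e-4)
  = ln(0.00561439) / ln(0.0394501)
  = -5.182422 / -3.232719 ≈ 1.603116

1.603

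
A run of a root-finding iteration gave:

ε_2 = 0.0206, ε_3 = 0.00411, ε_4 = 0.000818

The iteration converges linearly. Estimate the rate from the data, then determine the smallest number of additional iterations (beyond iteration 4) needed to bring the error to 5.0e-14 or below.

15

Rate ρ ≈ ε_4/ε_3 = 0.000818/0.00411 = 0.1990.
After j more steps, ε_{4+j} ≈ 0.000818·ρ^j; need ρ^j ≤ 5.0e-14/0.000818 = 6.11247e-11.
j ≥ ln(6.11247e-11)/ln(0.1990) = -23.5181/-1.61445 = 14.567.
So 15 more iterations are needed.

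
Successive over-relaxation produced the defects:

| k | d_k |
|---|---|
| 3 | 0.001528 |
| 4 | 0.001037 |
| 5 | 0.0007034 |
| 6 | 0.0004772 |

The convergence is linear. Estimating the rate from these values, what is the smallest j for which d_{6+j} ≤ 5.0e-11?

Rate ρ ≈ d_6/d_5 = 0.0004772/0.0007034 = 0.6784.
After j more steps, d_{6+j} ≈ 0.0004772·ρ^j; need ρ^j ≤ 5.0e-11/0.0004772 = 1.04778e-07.
j ≥ ln(1.04778e-07)/ln(0.6784) = -16.0714/-0.38802 = 41.419.
So 42 more iterations are needed.

42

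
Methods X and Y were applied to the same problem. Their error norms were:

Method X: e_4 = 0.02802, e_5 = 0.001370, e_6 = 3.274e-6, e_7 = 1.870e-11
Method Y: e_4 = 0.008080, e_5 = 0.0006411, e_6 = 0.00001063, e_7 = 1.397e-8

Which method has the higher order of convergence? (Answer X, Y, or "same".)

X

Method X: p ≈ ln(1.870e-11/3.274e-6)/ln(3.274e-6/0.001370) ≈ 2.00.
Method Y: p ≈ ln(1.397e-8/0.00001063)/ln(0.00001063/0.0006411) ≈ 1.62.
Method X has the higher order (≈2.0 vs ≈1.6).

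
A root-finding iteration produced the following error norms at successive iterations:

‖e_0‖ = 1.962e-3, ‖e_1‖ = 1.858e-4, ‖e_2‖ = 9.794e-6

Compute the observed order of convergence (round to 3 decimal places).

1.249

p ≈ ln(‖e_2‖/‖e_1‖) / ln(‖e_1‖/‖e_0‖)
  = ln(9.794e-6/1.858e-4) / ln(1.858e-4/1.962e-3)
  = ln(0.0527126) / ln(0.0946993)
  = -2.942901 / -2.357049 ≈ 1.248553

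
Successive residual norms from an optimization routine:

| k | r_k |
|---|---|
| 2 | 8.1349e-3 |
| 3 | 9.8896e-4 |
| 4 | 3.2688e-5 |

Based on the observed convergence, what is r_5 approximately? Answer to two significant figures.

1.3e-7

First estimate the order: p ≈ ln(r_4/r_3) / ln(r_3/r_2) = ln(3.2688e-5/9.8896e-4)/ln(9.8896e-4/8.1349e-3) = ln(0.0330529)/ln(0.12157) ≈ 1.6180.
Then r_5 ≈ r_4·(r_4/r_3)^p = 3.2688e-5·(0.0330529)^1.6180 = 3.2688e-5·0.00401866 ≈ 1.314e-07.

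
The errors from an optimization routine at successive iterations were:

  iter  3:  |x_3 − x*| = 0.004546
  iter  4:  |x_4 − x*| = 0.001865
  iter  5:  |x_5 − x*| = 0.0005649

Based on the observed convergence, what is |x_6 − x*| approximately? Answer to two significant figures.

First estimate the order: p ≈ ln(|x_5 − x*|/|x_4 − x*|) / ln(|x_4 − x*|/|x_3 − x*|) = ln(0.0005649/0.001865)/ln(0.001865/0.004546) = ln(0.302895)/ln(0.410251) ≈ 1.3405.
Then |x_6 − x*| ≈ |x_5 − x*|·(|x_5 − x*|/|x_4 − x*|)^p = 0.0005649·(0.302895)^1.3405 = 0.0005649·0.201684 ≈ 0.0001139.

1.1e-4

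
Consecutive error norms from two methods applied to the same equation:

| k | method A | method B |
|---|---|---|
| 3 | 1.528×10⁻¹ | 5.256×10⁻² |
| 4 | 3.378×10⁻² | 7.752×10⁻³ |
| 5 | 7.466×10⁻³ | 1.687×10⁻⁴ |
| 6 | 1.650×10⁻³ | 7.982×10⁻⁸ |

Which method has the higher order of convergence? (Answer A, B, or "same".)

Method A: p ≈ ln(1.650×10⁻³/7.466×10⁻³)/ln(7.466×10⁻³/3.378×10⁻²) ≈ 1.00.
Method B: p ≈ ln(7.982×10⁻⁸/1.687×10⁻⁴)/ln(1.687×10⁻⁴/7.752×10⁻³) ≈ 2.00.
Method B has the higher order (≈2.0 vs ≈1.0).

B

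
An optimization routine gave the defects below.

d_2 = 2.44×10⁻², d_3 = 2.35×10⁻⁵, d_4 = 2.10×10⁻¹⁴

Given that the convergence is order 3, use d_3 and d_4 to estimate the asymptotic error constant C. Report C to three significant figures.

C ≈ d_4 / d_3^3
  = 2.10×10⁻¹⁴ / (2.35×10⁻⁵)^3
  = 2.10×10⁻¹⁴ / 1.29779e-14 ≈ 1.6181

1.62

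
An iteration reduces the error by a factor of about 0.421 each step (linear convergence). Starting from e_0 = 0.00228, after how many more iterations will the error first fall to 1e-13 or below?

28

After k steps, e_k ≈ 0.00228·0.421^k.
Need 0.421^k ≤ 1e-13/0.00228 = 4.38596e-11.
k ≥ ln(4.38596e-11)/ln(0.421) = -23.8500/-0.86512 = 27.568.
Smallest integer k = 28.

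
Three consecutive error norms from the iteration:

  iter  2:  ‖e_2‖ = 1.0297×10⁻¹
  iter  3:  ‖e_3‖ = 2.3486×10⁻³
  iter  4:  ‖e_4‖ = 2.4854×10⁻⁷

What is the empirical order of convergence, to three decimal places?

p ≈ ln(‖e_4‖/‖e_3‖) / ln(‖e_3‖/‖e_2‖)
  = ln(2.4854×10⁻⁷/2.3486×10⁻³) / ln(2.3486×10⁻³/1.0297×10⁻¹)
  = ln(0.000105825) / ln(0.0228086)
  = -9.153724 / -3.780618 ≈ 2.421224

2.421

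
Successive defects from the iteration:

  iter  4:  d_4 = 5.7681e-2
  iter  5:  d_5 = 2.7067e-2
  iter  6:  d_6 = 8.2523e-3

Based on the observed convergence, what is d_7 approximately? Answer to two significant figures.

1.3e-3

First estimate the order: p ≈ ln(d_6/d_5) / ln(d_5/d_4) = ln(8.2523e-3/2.7067e-2)/ln(2.7067e-2/5.7681e-2) = ln(0.304884)/ln(0.469253) ≈ 1.5699.
Then d_7 ≈ d_6·(d_6/d_5)^p = 8.2523e-3·(0.304884)^1.5699 = 8.2523e-3·0.154933 ≈ 0.001279.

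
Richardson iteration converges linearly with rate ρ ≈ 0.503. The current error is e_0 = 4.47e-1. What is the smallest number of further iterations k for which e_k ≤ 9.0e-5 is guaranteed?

After k steps, e_k ≈ 4.47e-1·0.503^k.
Need 0.503^k ≤ 9.0e-5/4.47e-1 = 0.000201342.
k ≥ ln(0.000201342)/ln(0.503) = -8.5105/-0.68717 = 12.385.
Smallest integer k = 13.

13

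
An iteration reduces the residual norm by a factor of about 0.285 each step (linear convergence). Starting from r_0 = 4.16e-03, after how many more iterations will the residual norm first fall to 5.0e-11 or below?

15

After k steps, r_k ≈ 4.16e-03·0.285^k.
Need 0.285^k ≤ 5.0e-11/4.16e-03 = 1.20192e-08.
k ≥ ln(1.20192e-08)/ln(0.285) = -18.2368/-1.25527 = 14.528.
Smallest integer k = 15.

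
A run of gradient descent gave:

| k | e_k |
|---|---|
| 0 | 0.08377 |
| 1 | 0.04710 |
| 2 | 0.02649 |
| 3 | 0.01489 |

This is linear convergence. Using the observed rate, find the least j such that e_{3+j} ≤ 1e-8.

25

Rate ρ ≈ e_3/e_2 = 0.01489/0.02649 = 0.5621.
After j more steps, e_{3+j} ≈ 0.01489·ρ^j; need ρ^j ≤ 1e-8/0.01489 = 6.71592e-07.
j ≥ ln(6.71592e-07)/ln(0.5621) = -14.2136/-0.57608 = 24.673.
So 25 more iterations are needed.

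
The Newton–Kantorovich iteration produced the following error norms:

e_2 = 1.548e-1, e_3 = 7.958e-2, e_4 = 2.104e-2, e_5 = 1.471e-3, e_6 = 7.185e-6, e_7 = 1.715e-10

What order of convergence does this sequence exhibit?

2

Consecutive ratios: e_7/e_6 = 1.715e-10/7.185e-6 = 2.38692e-05, e_6/e_5 = 7.185e-6/1.471e-3 = 0.00488443.
p ≈ ln(2.38692e-05)/ln(0.00488443) = -10.6429/-5.3217 ≈ 2.00.
So the convergence is quadratic (order 2).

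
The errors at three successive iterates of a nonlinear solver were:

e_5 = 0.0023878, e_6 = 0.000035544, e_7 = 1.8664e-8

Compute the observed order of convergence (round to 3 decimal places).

1.795

p ≈ ln(e_7/e_6) / ln(e_6/e_5)
  = ln(1.8664e-8/0.000035544) / ln(0.000035544/0.0023878)
  = ln(0.000525096) / ln(0.0148857)
  = -7.551929 / -4.207354 ≈ 1.794935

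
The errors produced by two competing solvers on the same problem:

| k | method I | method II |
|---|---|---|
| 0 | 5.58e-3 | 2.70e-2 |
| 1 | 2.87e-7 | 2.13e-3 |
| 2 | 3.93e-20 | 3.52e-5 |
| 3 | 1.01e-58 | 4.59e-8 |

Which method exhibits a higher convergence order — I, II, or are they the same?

Method I: p ≈ ln(1.01e-58/3.93e-20)/ln(3.93e-20/2.87e-7) ≈ 3.00.
Method II: p ≈ ln(4.59e-8/3.52e-5)/ln(3.52e-5/2.13e-3) ≈ 1.62.
Method I has the higher order (≈3.0 vs ≈1.6).

I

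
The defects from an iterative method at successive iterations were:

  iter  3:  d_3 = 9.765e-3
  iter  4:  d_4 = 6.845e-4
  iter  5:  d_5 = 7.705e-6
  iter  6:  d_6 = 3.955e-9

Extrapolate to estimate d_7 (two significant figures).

First estimate the order: p ≈ ln(d_6/d_5) / ln(d_5/d_4) = ln(3.955e-9/7.705e-6)/ln(7.705e-6/6.845e-4) = ln(0.000513303)/ln(0.0112564) ≈ 1.6882.
Then d_7 ≈ d_6·(d_6/d_5)^p = 3.955e-9·(0.000513303)^1.6882 = 3.955e-9·2.79546e-06 ≈ 1.106e-14.

1.1e-14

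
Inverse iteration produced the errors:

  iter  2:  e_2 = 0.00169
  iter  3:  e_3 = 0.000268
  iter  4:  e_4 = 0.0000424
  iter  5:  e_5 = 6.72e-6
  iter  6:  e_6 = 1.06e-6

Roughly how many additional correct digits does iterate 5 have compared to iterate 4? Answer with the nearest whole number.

1

Digits gained ≈ log₁₀(e_4/e_5) = log₁₀(0.0000424/6.72e-6) = log₁₀(6.30952) ≈ 0.800.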